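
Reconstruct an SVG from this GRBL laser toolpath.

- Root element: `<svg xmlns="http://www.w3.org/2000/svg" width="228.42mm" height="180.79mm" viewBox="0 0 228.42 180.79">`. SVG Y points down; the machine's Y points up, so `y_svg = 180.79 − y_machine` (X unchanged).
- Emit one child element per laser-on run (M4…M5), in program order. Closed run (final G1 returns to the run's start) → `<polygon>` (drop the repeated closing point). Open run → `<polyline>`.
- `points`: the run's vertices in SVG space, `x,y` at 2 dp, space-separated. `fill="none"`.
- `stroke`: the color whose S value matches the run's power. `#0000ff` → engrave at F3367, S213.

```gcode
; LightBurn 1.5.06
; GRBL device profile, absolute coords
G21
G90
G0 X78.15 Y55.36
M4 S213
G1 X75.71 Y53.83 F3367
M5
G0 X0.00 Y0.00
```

y_svg = 180.79 − y_m. Every run uses S213, so all elements get stroke `#0000ff` (engrave).

[1] open run; points: 78.15,125.43 75.71,126.96

<svg xmlns="http://www.w3.org/2000/svg" width="228.42mm" height="180.79mm" viewBox="0 0 228.42 180.79">
  <polyline points="78.15,125.43 75.71,126.96" fill="none" stroke="#0000ff"/>
</svg>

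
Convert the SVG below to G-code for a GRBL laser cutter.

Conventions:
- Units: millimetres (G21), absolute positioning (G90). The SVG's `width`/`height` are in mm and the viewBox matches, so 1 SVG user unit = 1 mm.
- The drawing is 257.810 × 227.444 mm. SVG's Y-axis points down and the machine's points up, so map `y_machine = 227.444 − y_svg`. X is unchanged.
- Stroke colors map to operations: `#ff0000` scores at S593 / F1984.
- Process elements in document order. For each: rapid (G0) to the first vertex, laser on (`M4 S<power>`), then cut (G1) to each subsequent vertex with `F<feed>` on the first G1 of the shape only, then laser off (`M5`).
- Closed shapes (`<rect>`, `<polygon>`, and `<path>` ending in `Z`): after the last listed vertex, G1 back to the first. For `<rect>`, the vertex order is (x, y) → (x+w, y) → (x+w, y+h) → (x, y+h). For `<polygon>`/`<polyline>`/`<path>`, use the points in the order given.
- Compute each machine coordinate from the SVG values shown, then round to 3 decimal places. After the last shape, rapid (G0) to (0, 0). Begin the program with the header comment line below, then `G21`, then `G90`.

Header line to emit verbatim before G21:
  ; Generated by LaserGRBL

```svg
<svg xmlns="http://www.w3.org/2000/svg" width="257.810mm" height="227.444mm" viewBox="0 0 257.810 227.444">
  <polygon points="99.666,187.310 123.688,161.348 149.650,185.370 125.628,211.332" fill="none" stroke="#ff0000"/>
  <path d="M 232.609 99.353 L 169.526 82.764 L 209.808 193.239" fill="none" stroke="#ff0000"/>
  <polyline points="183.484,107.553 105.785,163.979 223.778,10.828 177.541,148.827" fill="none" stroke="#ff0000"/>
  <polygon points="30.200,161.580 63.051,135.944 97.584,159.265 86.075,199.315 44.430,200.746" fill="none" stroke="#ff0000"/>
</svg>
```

1 u = 1 mm; y_m = 227.444 − y.

[1] `<polygon>` regular polygon, #ff0000→score S593 F1984: (99.666,40.134) → (123.688,66.096) → (149.650,42.074) → (125.628,16.112) → (99.666,40.134) (closed)

[2] `<path>` open polyline, #ff0000→score S593 F1984: (232.609,128.091) → (169.526,144.680) → (209.808,34.205)

[3] `<polyline>` open polyline, #ff0000→score S593 F1984: (183.484,119.891) → (105.785,63.465) → (223.778,216.616) → (177.541,78.617)

[4] `<polygon>` regular polygon, #ff0000→score S593 F1984: (30.200,65.864) → (63.051,91.500) → (97.584,68.179) → (86.075,28.129) → (44.430,26.698) → (30.200,65.864) (closed)

; Generated by LaserGRBL
G21
G90
G0 X99.666 Y40.134
M4 S593
G1 X123.688 Y66.096 F1984
G1 X149.650 Y42.074
G1 X125.628 Y16.112
G1 X99.666 Y40.134
M5
G0 X232.609 Y128.091
M4 S593
G1 X169.526 Y144.680 F1984
G1 X209.808 Y34.205
M5
G0 X183.484 Y119.891
M4 S593
G1 X105.785 Y63.465 F1984
G1 X223.778 Y216.616
G1 X177.541 Y78.617
M5
G0 X30.200 Y65.864
M4 S593
G1 X63.051 Y91.500 F1984
G1 X97.584 Y68.179
G1 X86.075 Y28.129
G1 X44.430 Y26.698
G1 X30.200 Y65.864
M5
G0 X0.000 Y0.000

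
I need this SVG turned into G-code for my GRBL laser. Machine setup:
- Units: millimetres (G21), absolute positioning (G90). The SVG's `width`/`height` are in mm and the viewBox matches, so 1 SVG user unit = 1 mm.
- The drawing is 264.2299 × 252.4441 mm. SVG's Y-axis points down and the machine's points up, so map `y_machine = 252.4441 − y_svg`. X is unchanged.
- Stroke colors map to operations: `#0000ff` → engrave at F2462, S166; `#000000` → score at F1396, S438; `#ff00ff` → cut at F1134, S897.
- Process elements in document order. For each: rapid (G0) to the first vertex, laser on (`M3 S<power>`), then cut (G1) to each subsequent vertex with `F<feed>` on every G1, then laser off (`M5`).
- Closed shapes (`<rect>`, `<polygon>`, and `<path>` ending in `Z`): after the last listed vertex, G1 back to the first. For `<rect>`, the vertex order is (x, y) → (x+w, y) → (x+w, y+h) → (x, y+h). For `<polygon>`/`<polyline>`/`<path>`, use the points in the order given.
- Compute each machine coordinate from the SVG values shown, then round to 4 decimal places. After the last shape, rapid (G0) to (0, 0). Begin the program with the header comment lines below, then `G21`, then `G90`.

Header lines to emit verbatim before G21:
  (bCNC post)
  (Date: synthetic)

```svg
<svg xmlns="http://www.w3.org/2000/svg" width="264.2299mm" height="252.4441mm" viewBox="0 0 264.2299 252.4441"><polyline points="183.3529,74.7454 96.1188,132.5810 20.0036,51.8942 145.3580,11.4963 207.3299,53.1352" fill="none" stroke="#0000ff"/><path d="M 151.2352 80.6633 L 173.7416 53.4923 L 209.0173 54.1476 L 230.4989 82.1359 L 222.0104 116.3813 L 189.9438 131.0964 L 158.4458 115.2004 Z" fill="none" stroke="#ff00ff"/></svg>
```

viewBox `0 0 264.2299 252.4441` with mm width/height → 1 unit = 1 mm. Flip: y_m = 252.4441 − y_svg.

**Shape 1** — `<polyline>` open polyline, stroke `#0000ff` → engrave (S166, F2462). Machine vertices: (183.3529,177.6987) → (96.1188,119.8631) → (20.0036,200.5499) → (145.3580,240.9478) → (207.3299,199.3089). Open path.

**Shape 2** — `<path>` regular polygon, stroke `#ff00ff` → cut (S897, F1134). Machine vertices: (151.2352,171.7808) → (173.7416,198.9518) → (209.0173,198.2965) → (230.4989,170.3082) → (222.0104,136.0628) → (189.9438,121.3477) → (158.4458,137.2437) → (151.2352,171.7808). Closed: final G1 returns to the first vertex.

(bCNC post)
(Date: synthetic)
G21
G90
G0 X183.3529 Y177.6987
M3 S166
G1 X96.1188 Y119.8631 F2462
G1 X20.0036 Y200.5499 F2462
G1 X145.3580 Y240.9478 F2462
G1 X207.3299 Y199.3089 F2462
M5
G0 X151.2352 Y171.7808
M3 S897
G1 X173.7416 Y198.9518 F1134
G1 X209.0173 Y198.2965 F1134
G1 X230.4989 Y170.3082 F1134
G1 X222.0104 Y136.0628 F1134
G1 X189.9438 Y121.3477 F1134
G1 X158.4458 Y137.2437 F1134
G1 X151.2352 Y171.7808 F1134
M5
G0 X0.0000 Y0.0000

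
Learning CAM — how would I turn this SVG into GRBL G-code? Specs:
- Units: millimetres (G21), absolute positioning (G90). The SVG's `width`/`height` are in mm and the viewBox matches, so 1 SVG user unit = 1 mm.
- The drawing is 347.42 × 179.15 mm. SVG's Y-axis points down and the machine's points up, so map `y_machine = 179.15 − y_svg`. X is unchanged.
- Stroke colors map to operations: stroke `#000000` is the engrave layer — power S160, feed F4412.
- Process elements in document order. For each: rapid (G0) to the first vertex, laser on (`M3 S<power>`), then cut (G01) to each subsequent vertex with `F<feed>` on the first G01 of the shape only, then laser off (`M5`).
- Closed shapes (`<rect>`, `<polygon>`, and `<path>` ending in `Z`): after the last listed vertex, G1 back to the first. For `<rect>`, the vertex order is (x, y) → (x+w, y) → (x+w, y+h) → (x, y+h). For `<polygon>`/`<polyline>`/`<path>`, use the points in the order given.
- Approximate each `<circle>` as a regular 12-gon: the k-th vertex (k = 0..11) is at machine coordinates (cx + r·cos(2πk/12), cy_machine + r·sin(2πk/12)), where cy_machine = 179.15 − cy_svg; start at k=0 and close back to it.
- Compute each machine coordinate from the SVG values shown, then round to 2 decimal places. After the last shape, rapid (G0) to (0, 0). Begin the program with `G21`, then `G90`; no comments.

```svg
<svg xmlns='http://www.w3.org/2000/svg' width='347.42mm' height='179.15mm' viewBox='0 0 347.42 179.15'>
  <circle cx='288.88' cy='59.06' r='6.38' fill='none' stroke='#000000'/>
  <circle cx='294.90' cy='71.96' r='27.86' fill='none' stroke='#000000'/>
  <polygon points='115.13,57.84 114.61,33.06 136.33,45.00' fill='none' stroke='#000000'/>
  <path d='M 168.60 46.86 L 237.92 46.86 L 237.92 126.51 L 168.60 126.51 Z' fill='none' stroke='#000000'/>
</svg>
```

Since the viewBox matches the mm dimensions, user units are millimetres directly. The only transform is the Y-flip y_m = 179.15 − y_svg.

Shape 1 is a circle drawn with `<circle>`. Its stroke #000000 means engrave at S160, F4412. After flipping Y the toolpath is (295.26,120.09) → (294.41,123.28) → (292.07,125.62) → (288.88,126.47) → (285.69,125.62) → (283.35,123.28) → (282.50,120.09) → (283.35,116.90) → (285.69,114.56) → (288.88,113.71) → (292.07,114.56) → (294.41,116.90) → (295.26,120.09), returning to the start.

Shape 2 is a circle drawn with `<circle>`. Its stroke #000000 means engrave at S160, F4412. After flipping Y the toolpath is (322.76,107.19) → (319.03,121.12) → (308.83,131.32) → (294.90,135.05) → (280.97,131.32) → (270.77,121.12) → (267.04,107.19) → (270.77,93.26) → (280.97,83.06) → (294.90,79.33) → (308.83,83.06) → (319.03,93.26) → (322.76,107.19), returning to the start.

Shape 3 is a regular polygon drawn with `<polygon>`. Its stroke #000000 means engrave at S160, F4412. After flipping Y the toolpath is (115.13,121.31) → (114.61,146.09) → (136.33,134.15) → (115.13,121.31), returning to the start.

Shape 4 is a rectangle drawn with `<path>`. Its stroke #000000 means engrave at S160, F4412. After flipping Y the toolpath is (168.60,132.29) → (237.92,132.29) → (237.92,52.64) → (168.60,52.64) → (168.60,132.29), returning to the start.

G21
G90
G0 X295.26 Y120.09
M3 S160
G01 X294.41 Y123.28 F4412
G01 X292.07 Y125.62
G01 X288.88 Y126.47
G01 X285.69 Y125.62
G01 X283.35 Y123.28
G01 X282.50 Y120.09
G01 X283.35 Y116.90
G01 X285.69 Y114.56
G01 X288.88 Y113.71
G01 X292.07 Y114.56
G01 X294.41 Y116.90
G01 X295.26 Y120.09
M5
G0 X322.76 Y107.19
M3 S160
G01 X319.03 Y121.12 F4412
G01 X308.83 Y131.32
G01 X294.90 Y135.05
G01 X280.97 Y131.32
G01 X270.77 Y121.12
G01 X267.04 Y107.19
G01 X270.77 Y93.26
G01 X280.97 Y83.06
G01 X294.90 Y79.33
G01 X308.83 Y83.06
G01 X319.03 Y93.26
G01 X322.76 Y107.19
M5
G0 X115.13 Y121.31
M3 S160
G01 X114.61 Y146.09 F4412
G01 X136.33 Y134.15
G01 X115.13 Y121.31
M5
G0 X168.60 Y132.29
M3 S160
G01 X237.92 Y132.29 F4412
G01 X237.92 Y52.64
G01 X168.60 Y52.64
G01 X168.60 Y132.29
M5
G0 X0.00 Y0.00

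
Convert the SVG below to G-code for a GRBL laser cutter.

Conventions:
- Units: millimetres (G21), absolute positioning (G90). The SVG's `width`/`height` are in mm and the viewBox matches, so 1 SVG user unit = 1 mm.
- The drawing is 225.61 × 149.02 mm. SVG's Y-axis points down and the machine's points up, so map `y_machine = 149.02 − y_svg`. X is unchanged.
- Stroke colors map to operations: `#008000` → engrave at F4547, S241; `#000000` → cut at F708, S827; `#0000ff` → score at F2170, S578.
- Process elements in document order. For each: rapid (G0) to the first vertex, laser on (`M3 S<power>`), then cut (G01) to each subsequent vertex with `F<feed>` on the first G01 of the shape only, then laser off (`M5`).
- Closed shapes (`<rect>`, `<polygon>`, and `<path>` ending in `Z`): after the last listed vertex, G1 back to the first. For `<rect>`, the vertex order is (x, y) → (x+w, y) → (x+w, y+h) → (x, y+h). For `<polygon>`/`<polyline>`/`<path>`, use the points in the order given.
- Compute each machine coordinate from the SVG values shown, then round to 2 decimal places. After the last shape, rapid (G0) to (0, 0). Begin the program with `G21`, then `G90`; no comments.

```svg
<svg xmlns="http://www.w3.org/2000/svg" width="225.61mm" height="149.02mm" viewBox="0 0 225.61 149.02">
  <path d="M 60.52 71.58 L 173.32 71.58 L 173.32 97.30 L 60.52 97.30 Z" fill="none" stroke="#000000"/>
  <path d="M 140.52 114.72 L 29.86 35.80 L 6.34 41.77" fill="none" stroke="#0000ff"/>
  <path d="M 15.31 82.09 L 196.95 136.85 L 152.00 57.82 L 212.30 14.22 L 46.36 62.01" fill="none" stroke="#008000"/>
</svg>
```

G21
G90
G0 X60.52 Y77.44
M3 S827
G01 X173.32 Y77.44 F708
G01 X173.32 Y51.72
G01 X60.52 Y51.72
G01 X60.52 Y77.44
M5
G0 X140.52 Y34.30
M3 S578
G01 X29.86 Y113.22 F2170
G01 X6.34 Y107.25
M5
G0 X15.31 Y66.93
M3 S241
G01 X196.95 Y12.17 F4547
G01 X152.00 Y91.20
G01 X212.30 Y134.80
G01 X46.36 Y87.01
M5
G0 X0.00 Y0.00

1 u = 1 mm; y_m = 149.02 − y.

[1] `<path>` rectangle, #000000→cut S827 F708: (60.52,77.44) → (173.32,77.44) → (173.32,51.72) → (60.52,51.72) → (60.52,77.44) (closed)

[2] `<path>` open polyline, #0000ff→score S578 F2170: (140.52,34.30) → (29.86,113.22) → (6.34,107.25)

[3] `<path>` open polyline, #008000→engrave S241 F4547: (15.31,66.93) → (196.95,12.17) → (152.00,91.20) → (212.30,134.80) → (46.36,87.01)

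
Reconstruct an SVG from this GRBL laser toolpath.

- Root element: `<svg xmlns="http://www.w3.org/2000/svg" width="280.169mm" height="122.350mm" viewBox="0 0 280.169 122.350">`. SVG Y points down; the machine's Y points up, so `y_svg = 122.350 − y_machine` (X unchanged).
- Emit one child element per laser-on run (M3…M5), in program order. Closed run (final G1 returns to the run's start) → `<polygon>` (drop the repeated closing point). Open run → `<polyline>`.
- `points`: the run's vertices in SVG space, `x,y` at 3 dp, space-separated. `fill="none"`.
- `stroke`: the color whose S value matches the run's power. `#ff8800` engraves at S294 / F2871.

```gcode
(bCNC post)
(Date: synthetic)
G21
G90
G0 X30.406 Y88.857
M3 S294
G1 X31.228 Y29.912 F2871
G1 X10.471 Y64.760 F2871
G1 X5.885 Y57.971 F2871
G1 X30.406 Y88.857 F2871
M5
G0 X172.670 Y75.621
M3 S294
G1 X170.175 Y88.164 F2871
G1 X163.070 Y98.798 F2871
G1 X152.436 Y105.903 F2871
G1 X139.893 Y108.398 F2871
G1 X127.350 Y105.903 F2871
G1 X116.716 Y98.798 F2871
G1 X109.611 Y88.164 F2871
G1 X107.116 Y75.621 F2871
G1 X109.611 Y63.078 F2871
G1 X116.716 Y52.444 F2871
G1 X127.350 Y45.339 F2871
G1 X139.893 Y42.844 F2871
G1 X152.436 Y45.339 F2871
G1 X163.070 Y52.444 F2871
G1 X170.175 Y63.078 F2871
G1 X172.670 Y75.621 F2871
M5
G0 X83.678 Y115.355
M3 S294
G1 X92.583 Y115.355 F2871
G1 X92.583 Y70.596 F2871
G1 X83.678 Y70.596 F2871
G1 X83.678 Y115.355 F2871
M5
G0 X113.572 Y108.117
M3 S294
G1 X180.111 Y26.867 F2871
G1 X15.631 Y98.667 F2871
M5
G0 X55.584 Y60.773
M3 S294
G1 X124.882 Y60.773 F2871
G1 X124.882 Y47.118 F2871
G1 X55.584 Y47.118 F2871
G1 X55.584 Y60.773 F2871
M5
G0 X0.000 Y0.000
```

Each laser-on run becomes one SVG element. Flip Y back into SVG space with y_svg = 122.350 − y_machine. Every run uses S294, so all elements get stroke `#ff8800` (engrave).

Run 1: The run returns to its start, so emit a `<polygon>` with points (Y-flipped): 30.406,33.493 31.228,92.438 10.471,57.590 5.885,64.379.

Run 2: The run returns to its start, so emit a `<polygon>` with points (Y-flipped): 172.670,46.729 170.175,34.186 163.070,23.552 152.436,16.447 139.893,13.952 127.350,16.447 116.716,23.552 109.611,34.186 107.116,46.729 109.611,59.272 116.716,69.906 127.350,77.011 139.893,79.506 152.436,77.011 163.070,69.906 170.175,59.272.

Run 3: The run returns to its start, so emit a `<polygon>` with points (Y-flipped): 83.678,6.995 92.583,6.995 92.583,51.754 83.678,51.754.

Run 4: The run is open, so emit a `<polyline>` with points (Y-flipped): 113.572,14.233 180.111,95.483 15.631,23.683.

Run 5: The run returns to its start, so emit a `<polygon>` with points (Y-flipped): 55.584,61.577 124.882,61.577 124.882,75.232 55.584,75.232.

<svg xmlns="http://www.w3.org/2000/svg" width="280.169mm" height="122.350mm" viewBox="0 0 280.169 122.350">
  <polygon points="30.406,33.493 31.228,92.438 10.471,57.590 5.885,64.379" fill="none" stroke="#ff8800"/>
  <polygon points="172.670,46.729 170.175,34.186 163.070,23.552 152.436,16.447 139.893,13.952 127.350,16.447 116.716,23.552 109.611,34.186 107.116,46.729 109.611,59.272 116.716,69.906 127.350,77.011 139.893,79.506 152.436,77.011 163.070,69.906 170.175,59.272" fill="none" stroke="#ff8800"/>
  <polygon points="83.678,6.995 92.583,6.995 92.583,51.754 83.678,51.754" fill="none" stroke="#ff8800"/>
  <polyline points="113.572,14.233 180.111,95.483 15.631,23.683" fill="none" stroke="#ff8800"/>
  <polygon points="55.584,61.577 124.882,61.577 124.882,75.232 55.584,75.232" fill="none" stroke="#ff8800"/>
</svg>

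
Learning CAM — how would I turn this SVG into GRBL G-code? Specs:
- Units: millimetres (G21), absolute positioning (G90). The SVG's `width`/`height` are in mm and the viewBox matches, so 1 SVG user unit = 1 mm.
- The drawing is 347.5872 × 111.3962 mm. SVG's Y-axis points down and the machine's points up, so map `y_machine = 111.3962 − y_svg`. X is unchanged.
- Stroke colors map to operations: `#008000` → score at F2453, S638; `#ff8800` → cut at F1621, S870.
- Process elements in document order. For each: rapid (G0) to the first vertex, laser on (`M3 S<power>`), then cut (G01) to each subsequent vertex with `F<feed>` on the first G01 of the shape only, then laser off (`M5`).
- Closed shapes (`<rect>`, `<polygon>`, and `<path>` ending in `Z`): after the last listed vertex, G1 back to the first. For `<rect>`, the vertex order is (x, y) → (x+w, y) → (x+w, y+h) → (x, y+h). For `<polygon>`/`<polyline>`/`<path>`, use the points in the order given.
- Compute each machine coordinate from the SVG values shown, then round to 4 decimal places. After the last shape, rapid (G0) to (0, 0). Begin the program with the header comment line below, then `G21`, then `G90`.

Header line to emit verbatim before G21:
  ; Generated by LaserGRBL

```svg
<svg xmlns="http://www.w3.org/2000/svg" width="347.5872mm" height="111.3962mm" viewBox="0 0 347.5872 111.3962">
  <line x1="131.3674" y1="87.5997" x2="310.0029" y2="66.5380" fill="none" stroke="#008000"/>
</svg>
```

1 u = 1 mm; y_m = 111.3962 − y.

[1] `<line>` line segment, #008000→score S638 F2453: (131.3674,23.7965) → (310.0029,44.8582)

; Generated by LaserGRBL
G21
G90
G0 X131.3674 Y23.7965
M3 S638
G01 X310.0029 Y44.8582 F2453
M5
G0 X0.0000 Y0.0000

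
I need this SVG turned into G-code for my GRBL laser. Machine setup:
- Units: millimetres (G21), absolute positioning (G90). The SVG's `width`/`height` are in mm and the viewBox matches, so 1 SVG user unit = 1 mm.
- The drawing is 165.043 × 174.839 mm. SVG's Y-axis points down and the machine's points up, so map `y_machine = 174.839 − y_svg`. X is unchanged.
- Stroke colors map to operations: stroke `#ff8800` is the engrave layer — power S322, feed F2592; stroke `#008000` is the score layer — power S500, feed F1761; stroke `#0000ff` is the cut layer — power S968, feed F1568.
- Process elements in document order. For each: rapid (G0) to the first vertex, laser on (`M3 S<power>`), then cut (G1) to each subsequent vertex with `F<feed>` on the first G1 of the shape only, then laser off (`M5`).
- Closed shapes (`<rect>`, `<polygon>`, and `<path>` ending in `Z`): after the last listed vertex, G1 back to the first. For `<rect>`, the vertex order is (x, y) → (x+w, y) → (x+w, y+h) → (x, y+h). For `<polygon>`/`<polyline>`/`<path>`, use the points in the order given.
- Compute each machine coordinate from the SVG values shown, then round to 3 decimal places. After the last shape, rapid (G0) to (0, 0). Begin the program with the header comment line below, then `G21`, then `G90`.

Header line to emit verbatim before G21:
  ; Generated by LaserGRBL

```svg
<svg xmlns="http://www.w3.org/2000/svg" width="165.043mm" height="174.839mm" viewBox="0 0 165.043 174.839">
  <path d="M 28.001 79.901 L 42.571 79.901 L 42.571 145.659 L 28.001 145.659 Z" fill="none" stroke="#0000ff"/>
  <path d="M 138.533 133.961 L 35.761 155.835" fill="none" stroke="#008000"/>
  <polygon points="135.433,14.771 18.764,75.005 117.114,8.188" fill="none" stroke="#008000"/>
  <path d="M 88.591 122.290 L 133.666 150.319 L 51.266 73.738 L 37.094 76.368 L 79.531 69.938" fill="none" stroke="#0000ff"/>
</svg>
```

; Generated by LaserGRBL
G21
G90
G0 X28.001 Y94.938
M3 S968
G1 X42.571 Y94.938 F1568
G1 X42.571 Y29.180
G1 X28.001 Y29.180
G1 X28.001 Y94.938
M5
G0 X138.533 Y40.878
M3 S500
G1 X35.761 Y19.004 F1761
M5
G0 X135.433 Y160.068
M3 S500
G1 X18.764 Y99.834 F1761
G1 X117.114 Y166.651
G1 X135.433 Y160.068
M5
G0 X88.591 Y52.549
M3 S968
G1 X133.666 Y24.520 F1568
G1 X51.266 Y101.101
G1 X37.094 Y98.471
G1 X79.531 Y104.901
M5
G0 X0.000 Y0.000

viewBox `0 0 165.043 174.839` with mm width/height → 1 unit = 1 mm. Flip: y_m = 174.839 − y_svg.

**Shape 1** — `<path>` rectangle, stroke `#0000ff` → cut (S968, F1568). Machine vertices: (28.001,94.938) → (42.571,94.938) → (42.571,29.180) → (28.001,29.180) → (28.001,94.938). Closed: final G1 returns to the first vertex.

**Shape 2** — `<path>` line segment, stroke `#008000` → score (S500, F1761). Machine vertices: (138.533,40.878) → (35.761,19.004). Open path.

**Shape 3** — `<polygon>` closed polygon, stroke `#008000` → score (S500, F1761). Machine vertices: (135.433,160.068) → (18.764,99.834) → (117.114,166.651) → (135.433,160.068). Closed: final G1 returns to the first vertex.

**Shape 4** — `<path>` open polyline, stroke `#0000ff` → cut (S968, F1568). Machine vertices: (88.591,52.549) → (133.666,24.520) → (51.266,101.101) → (37.094,98.471) → (79.531,104.901). Open path.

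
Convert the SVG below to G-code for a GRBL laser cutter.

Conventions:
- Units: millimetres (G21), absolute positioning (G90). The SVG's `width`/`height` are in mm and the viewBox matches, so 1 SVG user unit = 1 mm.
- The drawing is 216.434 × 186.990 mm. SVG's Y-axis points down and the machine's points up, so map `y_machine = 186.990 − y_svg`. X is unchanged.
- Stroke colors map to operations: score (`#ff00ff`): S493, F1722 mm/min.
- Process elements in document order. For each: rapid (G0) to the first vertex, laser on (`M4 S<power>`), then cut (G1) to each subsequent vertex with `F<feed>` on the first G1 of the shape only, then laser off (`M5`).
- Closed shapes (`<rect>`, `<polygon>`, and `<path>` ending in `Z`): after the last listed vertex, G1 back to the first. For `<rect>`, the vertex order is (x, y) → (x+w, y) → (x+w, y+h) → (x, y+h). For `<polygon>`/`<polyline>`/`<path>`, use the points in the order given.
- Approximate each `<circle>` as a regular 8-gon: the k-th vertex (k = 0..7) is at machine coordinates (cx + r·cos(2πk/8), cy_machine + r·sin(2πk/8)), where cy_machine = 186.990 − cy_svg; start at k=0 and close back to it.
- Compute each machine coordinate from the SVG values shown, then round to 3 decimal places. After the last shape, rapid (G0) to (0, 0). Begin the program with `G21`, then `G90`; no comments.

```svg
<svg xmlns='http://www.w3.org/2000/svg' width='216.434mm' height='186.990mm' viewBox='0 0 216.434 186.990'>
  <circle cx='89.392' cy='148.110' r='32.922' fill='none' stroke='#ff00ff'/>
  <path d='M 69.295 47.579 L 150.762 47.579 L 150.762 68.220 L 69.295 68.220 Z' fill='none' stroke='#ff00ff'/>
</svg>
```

G21
G90
G0 X122.314 Y38.880
M4 S493
G1 X112.671 Y62.159 F1722
G1 X89.392 Y71.802
G1 X66.113 Y62.159
G1 X56.470 Y38.880
G1 X66.113 Y15.601
G1 X89.392 Y5.958
G1 X112.671 Y15.601
G1 X122.314 Y38.880
M5
G0 X69.295 Y139.411
M4 S493
G1 X150.762 Y139.411 F1722
G1 X150.762 Y118.770
G1 X69.295 Y118.770
G1 X69.295 Y139.411
M5
G0 X0.000 Y0.000

Since the viewBox matches the mm dimensions, user units are millimetres directly. The only transform is the Y-flip y_m = 186.990 − y_svg.

Shape 1 is a circle drawn with `<circle>`. Its stroke #ff00ff means score at S493, F1722. After flipping Y the toolpath is (122.314,38.880) → (112.671,62.159) → (89.392,71.802) → (66.113,62.159) → (56.470,38.880) → (66.113,15.601) → (89.392,5.958) → (112.671,15.601) → (122.314,38.880), returning to the start.

Shape 2 is a rectangle drawn with `<path>`. Its stroke #ff00ff means score at S493, F1722. After flipping Y the toolpath is (69.295,139.411) → (150.762,139.411) → (150.762,118.770) → (69.295,118.770) → (69.295,139.411), returning to the start.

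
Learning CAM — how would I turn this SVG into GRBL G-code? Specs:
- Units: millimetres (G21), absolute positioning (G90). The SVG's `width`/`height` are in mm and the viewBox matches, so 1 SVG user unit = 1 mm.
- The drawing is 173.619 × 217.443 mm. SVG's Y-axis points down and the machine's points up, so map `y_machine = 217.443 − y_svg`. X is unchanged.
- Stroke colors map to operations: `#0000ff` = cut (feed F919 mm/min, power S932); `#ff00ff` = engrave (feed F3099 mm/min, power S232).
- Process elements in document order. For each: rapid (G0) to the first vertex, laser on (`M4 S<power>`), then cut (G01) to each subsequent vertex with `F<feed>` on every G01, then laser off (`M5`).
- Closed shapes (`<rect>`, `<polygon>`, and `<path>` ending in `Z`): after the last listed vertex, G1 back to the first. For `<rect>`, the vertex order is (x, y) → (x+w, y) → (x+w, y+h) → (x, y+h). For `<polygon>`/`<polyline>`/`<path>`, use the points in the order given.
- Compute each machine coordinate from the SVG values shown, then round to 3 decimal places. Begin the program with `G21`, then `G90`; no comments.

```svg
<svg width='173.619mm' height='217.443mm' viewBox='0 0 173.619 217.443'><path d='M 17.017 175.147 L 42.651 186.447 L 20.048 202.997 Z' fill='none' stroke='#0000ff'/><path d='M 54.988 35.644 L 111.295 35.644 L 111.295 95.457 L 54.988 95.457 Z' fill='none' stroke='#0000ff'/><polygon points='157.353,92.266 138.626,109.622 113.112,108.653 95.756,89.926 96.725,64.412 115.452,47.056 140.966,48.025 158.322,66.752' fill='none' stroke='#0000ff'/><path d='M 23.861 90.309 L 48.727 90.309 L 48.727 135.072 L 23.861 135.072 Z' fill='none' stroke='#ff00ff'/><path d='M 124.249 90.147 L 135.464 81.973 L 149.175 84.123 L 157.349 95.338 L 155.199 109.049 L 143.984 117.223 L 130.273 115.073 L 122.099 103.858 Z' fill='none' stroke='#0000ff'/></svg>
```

G21
G90
G0 X17.017 Y42.296
M4 S932
G01 X42.651 Y30.996 F919
G01 X20.048 Y14.446 F919
G01 X17.017 Y42.296 F919
M5
G0 X54.988 Y181.799
M4 S932
G01 X111.295 Y181.799 F919
G01 X111.295 Y121.986 F919
G01 X54.988 Y121.986 F919
G01 X54.988 Y181.799 F919
M5
G0 X157.353 Y125.177
M4 S932
G01 X138.626 Y107.821 F919
G01 X113.112 Y108.790 F919
G01 X95.756 Y127.517 F919
G01 X96.725 Y153.031 F919
G01 X115.452 Y170.387 F919
G01 X140.966 Y169.418 F919
G01 X158.322 Y150.691 F919
G01 X157.353 Y125.177 F919
M5
G0 X23.861 Y127.134
M4 S232
G01 X48.727 Y127.134 F3099
G01 X48.727 Y82.371 F3099
G01 X23.861 Y82.371 F3099
G01 X23.861 Y127.134 F3099
M5
G0 X124.249 Y127.296
M4 S932
G01 X135.464 Y135.470 F919
G01 X149.175 Y133.320 F919
G01 X157.349 Y122.105 F919
G01 X155.199 Y108.394 F919
G01 X143.984 Y100.220 F919
G01 X130.273 Y102.370 F919
G01 X122.099 Y113.585 F919
G01 X124.249 Y127.296 F919
M5

1 u = 1 mm; y_m = 217.443 − y.

[1] `<path>` regular polygon, #0000ff→cut S932 F919: (17.017,42.296) → (42.651,30.996) → (20.048,14.446) → (17.017,42.296) (closed)

[2] `<path>` rectangle, #0000ff→cut S932 F919: (54.988,181.799) → (111.295,181.799) → (111.295,121.986) → (54.988,121.986) → (54.988,181.799) (closed)

[3] `<polygon>` regular polygon, #0000ff→cut S932 F919: (157.353,125.177) → (138.626,107.821) → (113.112,108.790) → (95.756,127.517) → (96.725,153.031) → (115.452,170.387) → (140.966,169.418) → (158.322,150.691) → (157.353,125.177) (closed)

[4] `<path>` rectangle, #ff00ff→engrave S232 F3099: (23.861,127.134) → (48.727,127.134) → (48.727,82.371) → (23.861,82.371) → (23.861,127.134) (closed)

[5] `<path>` regular polygon, #0000ff→cut S932 F919: (124.249,127.296) → (135.464,135.470) → (149.175,133.320) → (157.349,122.105) → (155.199,108.394) → (143.984,100.220) → (130.273,102.370) → (122.099,113.585) → (124.249,127.296) (closed)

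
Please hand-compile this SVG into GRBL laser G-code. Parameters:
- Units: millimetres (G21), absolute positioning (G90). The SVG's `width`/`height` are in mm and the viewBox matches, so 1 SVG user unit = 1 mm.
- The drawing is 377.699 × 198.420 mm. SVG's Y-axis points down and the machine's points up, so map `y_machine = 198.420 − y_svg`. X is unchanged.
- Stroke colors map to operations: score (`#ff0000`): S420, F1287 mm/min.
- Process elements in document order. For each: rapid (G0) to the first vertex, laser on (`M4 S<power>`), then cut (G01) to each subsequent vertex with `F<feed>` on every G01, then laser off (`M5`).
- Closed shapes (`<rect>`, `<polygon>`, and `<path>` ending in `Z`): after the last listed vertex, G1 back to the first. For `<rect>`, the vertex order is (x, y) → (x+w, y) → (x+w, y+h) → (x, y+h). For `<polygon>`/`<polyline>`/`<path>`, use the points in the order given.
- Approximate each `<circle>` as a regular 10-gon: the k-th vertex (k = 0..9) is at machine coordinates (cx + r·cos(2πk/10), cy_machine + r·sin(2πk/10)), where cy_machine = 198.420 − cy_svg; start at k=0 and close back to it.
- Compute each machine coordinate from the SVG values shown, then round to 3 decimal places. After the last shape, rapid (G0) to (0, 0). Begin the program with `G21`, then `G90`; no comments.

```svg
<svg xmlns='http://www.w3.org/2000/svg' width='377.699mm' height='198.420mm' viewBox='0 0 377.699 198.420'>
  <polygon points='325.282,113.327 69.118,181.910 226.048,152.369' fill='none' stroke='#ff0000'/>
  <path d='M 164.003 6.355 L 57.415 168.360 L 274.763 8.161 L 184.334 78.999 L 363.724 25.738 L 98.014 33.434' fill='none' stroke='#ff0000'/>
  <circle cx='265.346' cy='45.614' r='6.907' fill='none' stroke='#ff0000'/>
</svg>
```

viewBox `0 0 377.699 198.420` with mm width/height → 1 unit = 1 mm. Flip: y_m = 198.420 − y_svg.

**Shape 1** — `<polygon>` closed polygon, stroke `#ff0000` → score (S420, F1287). Machine vertices: (325.282,85.093) → (69.118,16.510) → (226.048,46.051) → (325.282,85.093). Closed: final G1 returns to the first vertex.

**Shape 2** — `<path>` open polyline, stroke `#ff0000` → score (S420, F1287). Machine vertices: (164.003,192.065) → (57.415,30.060) → (274.763,190.259) → (184.334,119.421) → (363.724,172.682) → (98.014,164.986). Open path.

**Shape 3** — `<circle>` circle, stroke `#ff0000` → score (S420, F1287). Machine vertices: (272.253,152.806) → (270.934,156.866) → (267.480,159.375) → (263.212,159.375) → (259.758,156.866) → (258.439,152.806) → (259.758,148.746) → (263.212,146.237) → (267.480,146.237) → (270.934,148.746) → (272.253,152.806). Closed: final G1 returns to the first vertex.

G21
G90
G0 X325.282 Y85.093
M4 S420
G01 X69.118 Y16.510 F1287
G01 X226.048 Y46.051 F1287
G01 X325.282 Y85.093 F1287
M5
G0 X164.003 Y192.065
M4 S420
G01 X57.415 Y30.060 F1287
G01 X274.763 Y190.259 F1287
G01 X184.334 Y119.421 F1287
G01 X363.724 Y172.682 F1287
G01 X98.014 Y164.986 F1287
M5
G0 X272.253 Y152.806
M4 S420
G01 X270.934 Y156.866 F1287
G01 X267.480 Y159.375 F1287
G01 X263.212 Y159.375 F1287
G01 X259.758 Y156.866 F1287
G01 X258.439 Y152.806 F1287
G01 X259.758 Y148.746 F1287
G01 X263.212 Y146.237 F1287
G01 X267.480 Y146.237 F1287
G01 X270.934 Y148.746 F1287
G01 X272.253 Y152.806 F1287
M5
G0 X0.000 Y0.000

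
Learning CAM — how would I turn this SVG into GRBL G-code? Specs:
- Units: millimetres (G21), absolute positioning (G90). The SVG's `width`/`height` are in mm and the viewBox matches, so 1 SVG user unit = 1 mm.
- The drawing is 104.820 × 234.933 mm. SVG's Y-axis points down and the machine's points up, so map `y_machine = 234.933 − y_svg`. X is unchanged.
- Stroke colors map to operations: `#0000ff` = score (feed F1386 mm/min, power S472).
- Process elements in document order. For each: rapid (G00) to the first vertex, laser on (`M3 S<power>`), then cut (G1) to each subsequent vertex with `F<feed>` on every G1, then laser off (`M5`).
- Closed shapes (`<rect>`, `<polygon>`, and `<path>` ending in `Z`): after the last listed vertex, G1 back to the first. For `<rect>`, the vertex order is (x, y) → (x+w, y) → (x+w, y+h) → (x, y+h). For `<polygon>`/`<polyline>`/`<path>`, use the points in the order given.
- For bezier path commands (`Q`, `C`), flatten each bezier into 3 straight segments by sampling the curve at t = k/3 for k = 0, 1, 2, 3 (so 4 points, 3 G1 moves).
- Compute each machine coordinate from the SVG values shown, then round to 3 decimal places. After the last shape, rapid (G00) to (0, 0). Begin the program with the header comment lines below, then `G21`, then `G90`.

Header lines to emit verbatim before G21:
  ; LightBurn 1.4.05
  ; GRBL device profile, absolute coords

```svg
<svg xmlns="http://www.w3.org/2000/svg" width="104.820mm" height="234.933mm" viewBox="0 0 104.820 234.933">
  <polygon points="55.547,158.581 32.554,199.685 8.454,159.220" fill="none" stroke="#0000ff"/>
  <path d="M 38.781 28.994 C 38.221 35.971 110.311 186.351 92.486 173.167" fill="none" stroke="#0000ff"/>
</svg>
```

; LightBurn 1.4.05
; GRBL device profile, absolute coords
G21
G90
G00 X55.547 Y76.352
M3 S472
G1 X32.554 Y35.248 F1386
G1 X8.454 Y75.713 F1386
G1 X55.547 Y76.352 F1386
M5
G00 X38.781 Y205.939
M3 S472
G1 X56.417 Y162.530 F1386
G1 X86.360 Y91.734 F1386
G1 X92.486 Y61.766 F1386
M5
G00 X0.000 Y0.000

Since the viewBox matches the mm dimensions, user units are millimetres directly. The only transform is the Y-flip y_m = 234.933 − y_svg.

Shape 1 is a regular polygon drawn with `<polygon>`. Its stroke #0000ff means score at S472, F1386. After flipping Y the toolpath is (55.547,76.352) → (32.554,35.248) → (8.454,75.713) → (55.547,76.352), returning to the start.

Shape 2 is a cubic bezier drawn with `<path>`. Its stroke #0000ff means score at S472, F1386. After flipping Y the toolpath is (38.781,205.939) → (56.417,162.530) → (86.360,91.734) → (92.486,61.766).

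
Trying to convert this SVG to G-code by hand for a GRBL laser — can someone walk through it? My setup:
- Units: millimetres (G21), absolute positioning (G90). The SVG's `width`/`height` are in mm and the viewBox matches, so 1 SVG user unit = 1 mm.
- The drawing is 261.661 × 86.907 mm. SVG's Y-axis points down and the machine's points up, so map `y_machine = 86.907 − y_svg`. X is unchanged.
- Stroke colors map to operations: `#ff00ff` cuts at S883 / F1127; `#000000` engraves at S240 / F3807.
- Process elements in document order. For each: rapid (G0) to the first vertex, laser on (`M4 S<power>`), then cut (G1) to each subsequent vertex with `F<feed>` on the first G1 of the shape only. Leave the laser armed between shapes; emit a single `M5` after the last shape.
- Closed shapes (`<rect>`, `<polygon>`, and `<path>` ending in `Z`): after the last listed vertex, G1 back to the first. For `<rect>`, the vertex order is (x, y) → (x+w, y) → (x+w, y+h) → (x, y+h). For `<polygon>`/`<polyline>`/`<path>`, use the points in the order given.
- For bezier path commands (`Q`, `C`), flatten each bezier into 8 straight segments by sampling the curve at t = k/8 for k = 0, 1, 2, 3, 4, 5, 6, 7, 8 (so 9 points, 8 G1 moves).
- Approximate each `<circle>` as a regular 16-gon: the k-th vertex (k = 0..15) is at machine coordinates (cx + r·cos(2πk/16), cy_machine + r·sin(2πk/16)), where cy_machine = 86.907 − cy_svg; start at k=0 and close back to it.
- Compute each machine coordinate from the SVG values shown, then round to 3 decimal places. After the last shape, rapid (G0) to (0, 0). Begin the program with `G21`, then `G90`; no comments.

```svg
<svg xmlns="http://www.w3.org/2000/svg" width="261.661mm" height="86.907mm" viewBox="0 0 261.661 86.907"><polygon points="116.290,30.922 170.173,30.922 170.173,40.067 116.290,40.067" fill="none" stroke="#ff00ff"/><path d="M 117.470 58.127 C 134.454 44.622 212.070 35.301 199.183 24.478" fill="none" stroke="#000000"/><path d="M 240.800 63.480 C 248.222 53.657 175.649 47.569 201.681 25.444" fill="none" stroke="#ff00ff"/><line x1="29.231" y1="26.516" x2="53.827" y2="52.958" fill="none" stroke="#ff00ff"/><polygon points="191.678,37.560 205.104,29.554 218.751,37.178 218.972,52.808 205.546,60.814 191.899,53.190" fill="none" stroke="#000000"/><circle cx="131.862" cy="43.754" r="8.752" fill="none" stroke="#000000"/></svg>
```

G21
G90
G0 X116.290 Y55.985
M4 S883
G1 X170.173 Y55.985 F1127
G1 X170.173 Y46.840
G1 X116.290 Y46.840
G1 X116.290 Y55.985
G0 X117.470 Y28.780
M4 S240
G1 X126.386 Y33.659 F3807
G1 X139.215 Y38.213
G1 X154.186 Y42.508
G1 X169.528 Y46.610
G1 X183.470 Y50.587
G1 X194.240 Y54.505
G1 X200.068 Y58.430
G1 X199.183 Y62.429
G0 X240.800 Y23.427
M4 S883
G1 X240.182 Y26.974 F1127
G1 X234.158 Y30.403
G1 X224.820 Y33.945
G1 X214.262 Y37.832
G1 X204.576 Y42.295
G1 X197.855 Y47.567
G1 X196.192 Y53.879
G1 X201.681 Y61.463
G0 X29.231 Y60.391
M4 S883
G1 X53.827 Y33.949 F1127
G0 X191.678 Y49.347
M4 S240
G1 X205.104 Y57.353 F3807
G1 X218.751 Y49.729
G1 X218.972 Y34.099
G1 X205.546 Y26.093
G1 X191.899 Y33.717
G1 X191.678 Y49.347
G0 X140.614 Y43.153
M4 S240
G1 X139.948 Y46.502 F3807
G1 X138.051 Y49.342
G1 X135.211 Y51.239
G1 X131.862 Y51.905
G1 X128.513 Y51.239
G1 X125.673 Y49.342
G1 X123.776 Y46.502
G1 X123.110 Y43.153
G1 X123.776 Y39.804
G1 X125.673 Y36.964
G1 X128.513 Y35.067
G1 X131.862 Y34.401
G1 X135.211 Y35.067
G1 X138.051 Y36.964
G1 X139.948 Y39.804
G1 X140.614 Y43.153
M5
G0 X0.000 Y0.000

viewBox `0 0 261.661 86.907` with mm width/height → 1 unit = 1 mm. Flip: y_m = 86.907 − y_svg.

**Shape 1** — `<polygon>` rectangle, stroke `#ff00ff` → cut (S883, F1127). Machine vertices: (116.290,55.985) → (170.173,55.985) → (170.173,46.840) → (116.290,46.840) → (116.290,55.985). Closed: final G1 returns to the first vertex.

**Shape 2** — `<path>` cubic bezier, stroke `#000000` → engrave (S240, F3807). Control points (SVG): P0=(117.470,58.127), P1=(134.454,44.622), P2=(212.070,35.301), P3=(199.183,24.478); sampled at t=k/8. Machine vertices: (117.470,28.780) → (126.386,33.659) → (139.215,38.213) → (154.186,42.508) → (169.528,46.610) → (183.470,50.587) → (194.240,54.505) → (200.068,58.430) → (199.183,62.429). Open path.

**Shape 3** — `<path>` cubic bezier, stroke `#ff00ff` → cut (S883, F1127). Control points (SVG): P0=(240.800,63.480), P1=(248.222,53.657), P2=(175.649,47.569), P3=(201.681,25.444); sampled at t=k/8. Machine vertices: (240.800,23.427) → (240.182,26.974) → (234.158,30.403) → (224.820,33.945) → (214.262,37.832) → (204.576,42.295) → (197.855,47.567) → (196.192,53.879) → (201.681,61.463). Open path.

**Shape 4** — `<line>` line segment, stroke `#ff00ff` → cut (S883, F1127). Machine vertices: (29.231,60.391) → (53.827,33.949). Open path.

**Shape 5** — `<polygon>` regular polygon, stroke `#000000` → engrave (S240, F3807). Machine vertices: (191.678,49.347) → (205.104,57.353) → (218.751,49.729) → (218.972,34.099) → (205.546,26.093) → (191.899,33.717) → (191.678,49.347). Closed: final G1 returns to the first vertex.

**Shape 6** — `<circle>` circle, stroke `#000000` → engrave (S240, F3807). Machine vertices: (140.614,43.153) → (139.948,46.502) → (138.051,49.342) → (135.211,51.239) → (131.862,51.905) → (128.513,51.239) → (125.673,49.342) → (123.776,46.502) → (123.110,43.153) → (123.776,39.804) → (125.673,36.964) → (128.513,35.067) → (131.862,34.401) → (135.211,35.067) → (138.051,36.964) → (139.948,39.804) → (140.614,43.153). Closed: final G1 returns to the first vertex.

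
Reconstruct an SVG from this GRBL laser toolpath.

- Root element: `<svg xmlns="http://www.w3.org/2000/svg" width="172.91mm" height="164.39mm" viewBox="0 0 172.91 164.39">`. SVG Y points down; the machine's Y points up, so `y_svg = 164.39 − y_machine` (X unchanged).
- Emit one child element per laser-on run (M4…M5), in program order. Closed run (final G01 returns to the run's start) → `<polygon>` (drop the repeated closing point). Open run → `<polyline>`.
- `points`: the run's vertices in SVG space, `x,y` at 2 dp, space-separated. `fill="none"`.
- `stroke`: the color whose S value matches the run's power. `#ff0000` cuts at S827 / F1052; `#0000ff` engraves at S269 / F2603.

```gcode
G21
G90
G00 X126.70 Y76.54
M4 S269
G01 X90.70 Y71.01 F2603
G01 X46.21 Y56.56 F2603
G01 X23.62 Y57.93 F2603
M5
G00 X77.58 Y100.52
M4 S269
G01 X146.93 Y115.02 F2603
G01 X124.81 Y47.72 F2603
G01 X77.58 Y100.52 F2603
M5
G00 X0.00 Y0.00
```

y_svg = 164.39 − y_m. Every run uses S269, so all elements get stroke `#0000ff` (engrave).

[1] open run; points: 126.70,87.85 90.70,93.38 46.21,107.83 23.62,106.46

[2] closed run; points: 77.58,63.87 146.93,49.37 124.81,116.67

<svg xmlns="http://www.w3.org/2000/svg" width="172.91mm" height="164.39mm" viewBox="0 0 172.91 164.39">
  <polyline points="126.70,87.85 90.70,93.38 46.21,107.83 23.62,106.46" fill="none" stroke="#0000ff"/>
  <polygon points="77.58,63.87 146.93,49.37 124.81,116.67" fill="none" stroke="#0000ff"/>
</svg>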